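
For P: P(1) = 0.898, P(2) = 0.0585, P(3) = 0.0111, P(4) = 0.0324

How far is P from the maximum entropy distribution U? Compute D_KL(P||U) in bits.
1.3887 bits

U(i) = 1/4 for all i

D_KL(P||U) = Σ P(x) log₂(P(x) / (1/4))
           = Σ P(x) log₂(P(x)) + log₂(4)
           = log₂(4) - H(P)

H(P) = -Σ P(x) log₂(P(x)):
  -P(1)·log₂(P(1)) = -(0.898)·log₂(0.898) = 0.13938
  -P(2)·log₂(P(2)) = -(0.0585)·log₂(0.0585) = 0.23958
  -P(3)·log₂(P(3)) = -(0.0111)·log₂(0.0111) = 0.07208
  -P(4)·log₂(P(4)) = -(0.0324)·log₂(0.0324) = 0.16031
H(P) = 0.13938 + 0.23958 + 0.07208 + 0.16031 = 0.61135 bits

log₂(4) = 2.00000 bits

D_KL(P||U) = 2.00000 - 0.61135 = 1.38865 ≈ 1.3887 bits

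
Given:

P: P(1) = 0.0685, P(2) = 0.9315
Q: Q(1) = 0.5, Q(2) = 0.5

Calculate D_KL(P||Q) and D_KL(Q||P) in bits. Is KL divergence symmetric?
D_KL(P||Q) = 0.6397 bits, D_KL(Q||P) = 0.9851 bits. No, KL divergence is not symmetric.

D_KL(P||Q) = Σ P(x) log₂(P(x)/Q(x))

Computing term by term:
  P(1)·log₂(P(1)/Q(1)) = 0.0685·log₂(0.0685/0.5) = -0.19644
  P(2)·log₂(P(2)/Q(2)) = 0.9315·log₂(0.9315/0.5) = 0.83614

D_KL(P||Q) = -0.19644 + 0.83614 = 0.63970 ≈ 0.6397 bits

D_KL(Q||P) = Σ Q(x) log₂(Q(x)/P(x))

Computing term by term:
  Q(1)·log₂(Q(1)/P(1)) = 0.5·log₂(0.5/0.0685) = 1.43388
  Q(2)·log₂(Q(2)/P(2)) = 0.5·log₂(0.5/0.9315) = -0.44881

D_KL(Q||P) = 1.43388 - 0.44881 = 0.98507 ≈ 0.9851 bits

These are NOT equal (difference: 0.3454 bits). KL divergence is asymmetric: D_KL(P||Q) ≠ D_KL(Q||P) in general.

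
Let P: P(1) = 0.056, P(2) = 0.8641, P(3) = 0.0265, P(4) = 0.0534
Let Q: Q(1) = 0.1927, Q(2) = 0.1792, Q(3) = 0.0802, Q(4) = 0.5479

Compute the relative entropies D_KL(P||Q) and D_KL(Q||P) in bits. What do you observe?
D_KL(P||Q) = 1.6396 bits, D_KL(Q||P) = 1.9054 bits. The two directions give different values (D_KL(Q||P) exceeds D_KL(P||Q) by 0.2658 bits): KL divergence is asymmetric.

D_KL(P||Q) = Σ P(x) log₂(P(x)/Q(x))

Computing term by term:
  P(1)·log₂(P(1)/Q(1)) = 0.056·log₂(0.056/0.1927) = -0.09984
  P(2)·log₂(P(2)/Q(2)) = 0.8641·log₂(0.8641/0.1792) = 1.96119
  P(3)·log₂(P(3)/Q(3)) = 0.0265·log₂(0.0265/0.0802) = -0.04234
  P(4)·log₂(P(4)/Q(4)) = 0.0534·log₂(0.0534/0.5479) = -0.17937

D_KL(P||Q) = -0.09984 + 1.96119 - 0.04234 - 0.17937 = 1.63964 ≈ 1.6396 bits

D_KL(Q||P) = Σ Q(x) log₂(Q(x)/P(x))

Computing term by term:
  Q(1)·log₂(Q(1)/P(1)) = 0.1927·log₂(0.1927/0.056) = 0.34356
  Q(2)·log₂(Q(2)/P(2)) = 0.1792·log₂(0.1792/0.8641) = -0.40672
  Q(3)·log₂(Q(3)/P(3)) = 0.0802·log₂(0.0802/0.0265) = 0.12813
  Q(4)·log₂(Q(4)/P(4)) = 0.5479·log₂(0.5479/0.0534) = 1.84040

D_KL(Q||P) = 0.34356 - 0.40672 + 0.12813 + 1.84040 = 1.90537 ≈ 1.9054 bits

These are NOT equal (difference: 0.2658 bits). KL divergence is asymmetric: D_KL(P||Q) ≠ D_KL(Q||P) in general.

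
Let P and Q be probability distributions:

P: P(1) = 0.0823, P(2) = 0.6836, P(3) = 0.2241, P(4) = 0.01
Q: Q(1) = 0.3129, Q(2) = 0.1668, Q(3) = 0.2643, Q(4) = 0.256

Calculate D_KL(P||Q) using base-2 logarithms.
1.1325 bits

D_KL(P||Q) = Σ P(x) log₂(P(x)/Q(x))

Computing term by term:
  P(1)·log₂(P(1)/Q(1)) = 0.0823·log₂(0.0823/0.3129) = -0.15857
  P(2)·log₂(P(2)/Q(2)) = 0.6836·log₂(0.6836/0.1668) = 1.39115
  P(3)·log₂(P(3)/Q(3)) = 0.2241·log₂(0.2241/0.2643) = -0.05334
  P(4)·log₂(P(4)/Q(4)) = 0.01·log₂(0.01/0.256) = -0.04678

D_KL(P||Q) = -0.15857 + 1.39115 - 0.05334 - 0.04678 = 1.13246 ≈ 1.1325 bits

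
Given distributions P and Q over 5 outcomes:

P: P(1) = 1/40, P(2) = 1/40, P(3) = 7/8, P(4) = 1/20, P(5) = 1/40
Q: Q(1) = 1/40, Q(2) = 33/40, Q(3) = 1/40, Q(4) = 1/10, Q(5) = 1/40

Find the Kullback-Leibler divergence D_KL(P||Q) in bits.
4.3120 bits

D_KL(P||Q) = Σ P(x) log₂(P(x)/Q(x))

Computing term by term:
  P(1)·log₂(P(1)/Q(1)) = (1/40)·log₂((1/40)/(1/40)) = 0.00000
  P(2)·log₂(P(2)/Q(2)) = (1/40)·log₂((1/40)/(33/40)) = -0.12611
  P(3)·log₂(P(3)/Q(3)) = (7/8)·log₂((7/8)/(1/40)) = 4.48812
  P(4)·log₂(P(4)/Q(4)) = (1/20)·log₂((1/20)/(1/10)) = -0.05000
  P(5)·log₂(P(5)/Q(5)) = (1/40)·log₂((1/40)/(1/40)) = 0.00000

D_KL(P||Q) = 0.00000 - 0.12611 + 4.48812 - 0.05000 + 0.00000 = 4.31201 ≈ 4.3120 bits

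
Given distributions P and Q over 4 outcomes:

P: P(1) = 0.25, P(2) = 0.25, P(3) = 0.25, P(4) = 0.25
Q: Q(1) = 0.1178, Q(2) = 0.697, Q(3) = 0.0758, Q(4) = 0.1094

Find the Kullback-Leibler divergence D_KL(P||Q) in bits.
0.6301 bits

D_KL(P||Q) = Σ P(x) log₂(P(x)/Q(x))

Computing term by term:
  P(1)·log₂(P(1)/Q(1)) = 0.25·log₂(0.25/0.1178) = 0.27140
  P(2)·log₂(P(2)/Q(2)) = 0.25·log₂(0.25/0.697) = -0.36981
  P(3)·log₂(P(3)/Q(3)) = 0.25·log₂(0.25/0.0758) = 0.43041
  P(4)·log₂(P(4)/Q(4)) = 0.25·log₂(0.25/0.1094) = 0.29808

D_KL(P||Q) = 0.27140 - 0.36981 + 0.43041 + 0.29808 = 0.63008 ≈ 0.6301 bits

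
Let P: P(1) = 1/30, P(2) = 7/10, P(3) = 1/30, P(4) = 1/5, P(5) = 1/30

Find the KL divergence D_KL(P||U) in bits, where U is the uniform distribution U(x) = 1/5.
1.0067 bits

U(i) = 1/5 for all i

D_KL(P||U) = Σ P(x) log₂(P(x) / (1/5))
           = Σ P(x) log₂(P(x)) + log₂(5)
           = log₂(5) - H(P)

H(P) = -Σ P(x) log₂(P(x)):
  -P(1)·log₂(P(1)) = -(1/30)·log₂(1/30) = 0.16356
  -P(2)·log₂(P(2)) = -(7/10)·log₂(7/10) = 0.36020
  -P(3)·log₂(P(3)) = -(1/30)·log₂(1/30) = 0.16356
  -P(4)·log₂(P(4)) = -(1/5)·log₂(1/5) = 0.46439
  -P(5)·log₂(P(5)) = -(1/30)·log₂(1/30) = 0.16356
H(P) = 0.16356 + 0.36020 + 0.16356 + 0.46439 + 0.16356 = 1.31527 bits

log₂(5) = 2.32193 bits

D_KL(P||U) = 2.32193 - 1.31527 = 1.00666 ≈ 1.0067 bits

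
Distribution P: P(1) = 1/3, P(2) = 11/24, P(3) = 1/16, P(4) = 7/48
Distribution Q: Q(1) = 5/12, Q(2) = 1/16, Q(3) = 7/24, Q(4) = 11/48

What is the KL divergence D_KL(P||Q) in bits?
0.9762 bits

D_KL(P||Q) = Σ P(x) log₂(P(x)/Q(x))

Computing term by term:
  P(1)·log₂(P(1)/Q(1)) = (1/3)·log₂((1/3)/(5/12)) = -0.10731
  P(2)·log₂(P(2)/Q(2)) = (11/24)·log₂((11/24)/(1/16)) = 1.31747
  P(3)·log₂(P(3)/Q(3)) = (1/16)·log₂((1/16)/(7/24)) = -0.13890
  P(4)·log₂(P(4)/Q(4)) = (7/48)·log₂((7/48)/(11/48)) = -0.09509

D_KL(P||Q) = -0.10731 + 1.31747 - 0.13890 - 0.09509 = 0.97617 ≈ 0.9762 bits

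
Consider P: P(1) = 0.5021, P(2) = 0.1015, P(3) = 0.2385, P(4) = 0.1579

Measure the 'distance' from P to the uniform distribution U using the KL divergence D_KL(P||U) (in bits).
0.2523 bits

U(i) = 1/4 for all i

D_KL(P||U) = Σ P(x) log₂(P(x) / (1/4))
           = Σ P(x) log₂(P(x)) + log₂(4)
           = log₂(4) - H(P)

H(P) = -Σ P(x) log₂(P(x)):
  -P(1)·log₂(P(1)) = -(0.5021)·log₂(0.5021) = 0.49906
  -P(2)·log₂(P(2)) = -(0.1015)·log₂(0.1015) = 0.33500
  -P(3)·log₂(P(3)) = -(0.2385)·log₂(0.2385) = 0.49320
  -P(4)·log₂(P(4)) = -(0.1579)·log₂(0.1579) = 0.42047
H(P) = 0.49906 + 0.33500 + 0.49320 + 0.42047 = 1.74773 bits

log₂(4) = 2.00000 bits

D_KL(P||U) = 2.00000 - 1.74773 = 0.25227 ≈ 0.2523 bits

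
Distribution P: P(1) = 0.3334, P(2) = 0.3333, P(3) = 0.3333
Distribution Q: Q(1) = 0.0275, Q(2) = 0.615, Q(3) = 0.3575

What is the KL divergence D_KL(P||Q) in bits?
0.8719 bits

D_KL(P||Q) = Σ P(x) log₂(P(x)/Q(x))

Computing term by term:
  P(1)·log₂(P(1)/Q(1)) = 0.3334·log₂(0.3334/0.0275) = 1.20016
  P(2)·log₂(P(2)/Q(2)) = 0.3333·log₂(0.3333/0.615) = -0.29456
  P(3)·log₂(P(3)/Q(3)) = 0.3333·log₂(0.3333/0.3575) = -0.03370

D_KL(P||Q) = 1.20016 - 0.29456 - 0.03370 = 0.87190 ≈ 0.8719 bits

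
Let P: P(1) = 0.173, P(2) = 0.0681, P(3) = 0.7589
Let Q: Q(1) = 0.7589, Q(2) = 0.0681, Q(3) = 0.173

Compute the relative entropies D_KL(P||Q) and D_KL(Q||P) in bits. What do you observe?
D_KL(P||Q) = 1.2498 bits, D_KL(Q||P) = 1.2498 bits. The two directions give the same value here, because Q is a self-inverse relabeling of P; in general KL divergence is asymmetric.

D_KL(P||Q) = Σ P(x) log₂(P(x)/Q(x))

Computing term by term:
  P(1)·log₂(P(1)/Q(1)) = 0.173·log₂(0.173/0.7589) = -0.36903
  P(2)·log₂(P(2)/Q(2)) = 0.0681·log₂(0.0681/0.0681) = 0.00000
  P(3)·log₂(P(3)/Q(3)) = 0.7589·log₂(0.7589/0.173) = 1.61884

D_KL(P||Q) = -0.36903 + 0.00000 + 1.61884 = 1.24981 ≈ 1.2498 bits

D_KL(Q||P) = Σ Q(x) log₂(Q(x)/P(x))

Computing term by term:
  Q(1)·log₂(Q(1)/P(1)) = 0.7589·log₂(0.7589/0.173) = 1.61884
  Q(2)·log₂(Q(2)/P(2)) = 0.0681·log₂(0.0681/0.0681) = 0.00000
  Q(3)·log₂(Q(3)/P(3)) = 0.173·log₂(0.173/0.7589) = -0.36903

D_KL(Q||P) = 1.61884 + 0.00000 - 0.36903 = 1.24981 ≈ 1.2498 bits

These ARE equal here. Q is P with outcomes relabeled (Q(1) = P(3), Q(3) = P(1)) by a relabeling that is its own inverse, so the two sums contain exactly the same terms in a different order. This is a special case — KL divergence is not symmetric in general: D_KL(P||Q) ≠ D_KL(Q||P) for most P, Q.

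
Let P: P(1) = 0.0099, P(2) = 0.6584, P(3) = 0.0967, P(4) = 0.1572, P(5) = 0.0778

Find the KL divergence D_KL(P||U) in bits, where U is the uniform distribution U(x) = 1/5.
0.8269 bits

U(i) = 1/5 for all i

D_KL(P||U) = Σ P(x) log₂(P(x) / (1/5))
           = Σ P(x) log₂(P(x)) + log₂(5)
           = log₂(5) - H(P)

H(P) = -Σ P(x) log₂(P(x)):
  -P(1)·log₂(P(1)) = -(0.0099)·log₂(0.0099) = 0.06592
  -P(2)·log₂(P(2)) = -(0.6584)·log₂(0.6584) = 0.39699
  -P(3)·log₂(P(3)) = -(0.0967)·log₂(0.0967) = 0.32591
  -P(4)·log₂(P(4)) = -(0.1572)·log₂(0.1572) = 0.41962
  -P(5)·log₂(P(5)) = -(0.0778)·log₂(0.0778) = 0.28662
H(P) = 0.06592 + 0.39699 + 0.32591 + 0.41962 + 0.28662 = 1.49506 bits

log₂(5) = 2.32193 bits

D_KL(P||U) = 2.32193 - 1.49506 = 0.82687 ≈ 0.8269 bits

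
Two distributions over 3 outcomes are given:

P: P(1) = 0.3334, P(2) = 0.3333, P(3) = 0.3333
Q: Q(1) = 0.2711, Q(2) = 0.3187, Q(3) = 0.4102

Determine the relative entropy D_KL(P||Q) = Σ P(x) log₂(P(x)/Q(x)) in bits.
0.0212 bits

D_KL(P||Q) = Σ P(x) log₂(P(x)/Q(x))

Computing term by term:
  P(1)·log₂(P(1)/Q(1)) = 0.3334·log₂(0.3334/0.2711) = 0.09950
  P(2)·log₂(P(2)/Q(2)) = 0.3333·log₂(0.3333/0.3187) = 0.02154
  P(3)·log₂(P(3)/Q(3)) = 0.3333·log₂(0.3333/0.4102) = -0.09983

D_KL(P||Q) = 0.09950 + 0.02154 - 0.09983 = 0.02121 ≈ 0.0212 bits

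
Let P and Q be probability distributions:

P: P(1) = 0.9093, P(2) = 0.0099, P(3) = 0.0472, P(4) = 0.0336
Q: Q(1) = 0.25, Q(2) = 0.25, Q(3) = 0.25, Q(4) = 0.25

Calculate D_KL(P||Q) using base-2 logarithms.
1.4369 bits

D_KL(P||Q) = Σ P(x) log₂(P(x)/Q(x))

Computing term by term:
  P(1)·log₂(P(1)/Q(1)) = 0.9093·log₂(0.9093/0.25) = 1.69387
  P(2)·log₂(P(2)/Q(2)) = 0.0099·log₂(0.0099/0.25) = -0.04612
  P(3)·log₂(P(3)/Q(3)) = 0.0472·log₂(0.0472/0.25) = -0.11352
  P(4)·log₂(P(4)/Q(4)) = 0.0336·log₂(0.0336/0.25) = -0.09729

D_KL(P||Q) = 1.69387 - 0.04612 - 0.11352 - 0.09729 = 1.43694 ≈ 1.4369 bits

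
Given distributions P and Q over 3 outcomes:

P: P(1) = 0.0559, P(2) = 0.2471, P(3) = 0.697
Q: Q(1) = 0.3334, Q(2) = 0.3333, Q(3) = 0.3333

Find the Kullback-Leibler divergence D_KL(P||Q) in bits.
0.4911 bits

D_KL(P||Q) = Σ P(x) log₂(P(x)/Q(x))

Computing term by term:
  P(1)·log₂(P(1)/Q(1)) = 0.0559·log₂(0.0559/0.3334) = -0.14402
  P(2)·log₂(P(2)/Q(2)) = 0.2471·log₂(0.2471/0.3333) = -0.10668
  P(3)·log₂(P(3)/Q(3)) = 0.697·log₂(0.697/0.3333) = 0.74184

D_KL(P||Q) = -0.14402 - 0.10668 + 0.74184 = 0.49114 ≈ 0.4911 bits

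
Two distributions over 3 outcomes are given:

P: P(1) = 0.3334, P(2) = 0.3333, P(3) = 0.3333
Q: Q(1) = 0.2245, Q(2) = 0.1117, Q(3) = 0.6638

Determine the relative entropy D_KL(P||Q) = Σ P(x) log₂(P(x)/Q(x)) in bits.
0.3846 bits

D_KL(P||Q) = Σ P(x) log₂(P(x)/Q(x))

Computing term by term:
  P(1)·log₂(P(1)/Q(1)) = 0.3334·log₂(0.3334/0.2245) = 0.19022
  P(2)·log₂(P(2)/Q(2)) = 0.3333·log₂(0.3333/0.1117) = 0.52568
  P(3)·log₂(P(3)/Q(3)) = 0.3333·log₂(0.3333/0.6638) = -0.33128

D_KL(P||Q) = 0.19022 + 0.52568 - 0.33128 = 0.38462 ≈ 0.3846 bits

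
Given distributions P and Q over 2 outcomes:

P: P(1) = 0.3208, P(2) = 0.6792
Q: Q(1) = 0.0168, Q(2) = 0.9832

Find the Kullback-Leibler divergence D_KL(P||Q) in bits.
1.0026 bits

D_KL(P||Q) = Σ P(x) log₂(P(x)/Q(x))

Computing term by term:
  P(1)·log₂(P(1)/Q(1)) = 0.3208·log₂(0.3208/0.0168) = 1.36505
  P(2)·log₂(P(2)/Q(2)) = 0.6792·log₂(0.6792/0.9832) = -0.36245

D_KL(P||Q) = 1.36505 - 0.36245 = 1.00260 ≈ 1.0026 bits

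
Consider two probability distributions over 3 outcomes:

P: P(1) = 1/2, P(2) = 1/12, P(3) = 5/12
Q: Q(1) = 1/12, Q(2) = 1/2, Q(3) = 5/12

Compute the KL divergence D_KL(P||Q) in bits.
1.0771 bits

D_KL(P||Q) = Σ P(x) log₂(P(x)/Q(x))

Computing term by term:
  P(1)·log₂(P(1)/Q(1)) = (1/2)·log₂((1/2)/(1/12)) = 1.29248
  P(2)·log₂(P(2)/Q(2)) = (1/12)·log₂((1/12)/(1/2)) = -0.21541
  P(3)·log₂(P(3)/Q(3)) = (5/12)·log₂((5/12)/(5/12)) = 0.00000

D_KL(P||Q) = 1.29248 - 0.21541 + 0.00000 = 1.07707 ≈ 1.0771 bits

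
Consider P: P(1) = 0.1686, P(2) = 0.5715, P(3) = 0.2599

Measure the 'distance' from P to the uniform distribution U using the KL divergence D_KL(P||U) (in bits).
0.1854 bits

U(i) = 1/3 for all i

D_KL(P||U) = Σ P(x) log₂(P(x) / (1/3))
           = Σ P(x) log₂(P(x)) + log₂(3)
           = log₂(3) - H(P)

H(P) = -Σ P(x) log₂(P(x)):
  -P(1)·log₂(P(1)) = -(0.1686)·log₂(0.1686) = 0.43302
  -P(2)·log₂(P(2)) = -(0.5715)·log₂(0.5715) = 0.46130
  -P(3)·log₂(P(3)) = -(0.2599)·log₂(0.2599) = 0.50524
H(P) = 0.43302 + 0.46130 + 0.50524 = 1.39956 bits

log₂(3) = 1.58496 bits

D_KL(P||U) = 1.58496 - 1.39956 = 0.18540 ≈ 0.1854 bits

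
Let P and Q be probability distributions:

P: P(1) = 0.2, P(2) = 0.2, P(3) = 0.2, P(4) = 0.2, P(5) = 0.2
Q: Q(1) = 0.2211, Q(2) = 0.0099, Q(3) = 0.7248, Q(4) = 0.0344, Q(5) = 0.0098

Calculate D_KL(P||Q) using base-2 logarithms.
1.8449 bits

D_KL(P||Q) = Σ P(x) log₂(P(x)/Q(x))

Computing term by term:
  P(1)·log₂(P(1)/Q(1)) = 0.2·log₂(0.2/0.2211) = -0.02894
  P(2)·log₂(P(2)/Q(2)) = 0.2·log₂(0.2/0.0099) = 0.86729
  P(3)·log₂(P(3)/Q(3)) = 0.2·log₂(0.2/0.7248) = -0.37152
  P(4)·log₂(P(4)/Q(4)) = 0.2·log₂(0.2/0.0344) = 0.50790
  P(5)·log₂(P(5)/Q(5)) = 0.2·log₂(0.2/0.0098) = 0.87021

D_KL(P||Q) = -0.02894 + 0.86729 - 0.37152 + 0.50790 + 0.87021 = 1.84494 ≈ 1.8449 bits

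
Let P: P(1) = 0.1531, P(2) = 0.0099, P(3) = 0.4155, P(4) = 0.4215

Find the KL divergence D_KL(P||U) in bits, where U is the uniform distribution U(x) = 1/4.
0.4677 bits

U(i) = 1/4 for all i

D_KL(P||U) = Σ P(x) log₂(P(x) / (1/4))
           = Σ P(x) log₂(P(x)) + log₂(4)
           = log₂(4) - H(P)

H(P) = -Σ P(x) log₂(P(x)):
  -P(1)·log₂(P(1)) = -(0.1531)·log₂(0.1531) = 0.41451
  -P(2)·log₂(P(2)) = -(0.0099)·log₂(0.0099) = 0.06592
  -P(3)·log₂(P(3)) = -(0.4155)·log₂(0.4155) = 0.52647
  -P(4)·log₂(P(4)) = -(0.4215)·log₂(0.4215) = 0.52536
H(P) = 0.41451 + 0.06592 + 0.52647 + 0.52536 = 1.53226 bits

log₂(4) = 2.00000 bits

D_KL(P||U) = 2.00000 - 1.53226 = 0.46774 ≈ 0.4677 bits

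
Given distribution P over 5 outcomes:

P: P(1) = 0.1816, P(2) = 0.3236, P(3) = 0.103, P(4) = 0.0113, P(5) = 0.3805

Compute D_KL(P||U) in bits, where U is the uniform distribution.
0.4070 bits

U(i) = 1/5 for all i

D_KL(P||U) = Σ P(x) log₂(P(x) / (1/5))
           = Σ P(x) log₂(P(x)) + log₂(5)
           = log₂(5) - H(P)

H(P) = -Σ P(x) log₂(P(x)):
  -P(1)·log₂(P(1)) = -(0.1816)·log₂(0.1816) = 0.44695
  -P(2)·log₂(P(2)) = -(0.3236)·log₂(0.3236) = 0.52673
  -P(3)·log₂(P(3)) = -(0.103)·log₂(0.103) = 0.33777
  -P(4)·log₂(P(4)) = -(0.0113)·log₂(0.0113) = 0.07308
  -P(5)·log₂(P(5)) = -(0.3805)·log₂(0.3805) = 0.53043
H(P) = 0.44695 + 0.52673 + 0.33777 + 0.07308 + 0.53043 = 1.91496 bits

log₂(5) = 2.32193 bits

D_KL(P||U) = 2.32193 - 1.91496 = 0.40697 ≈ 0.4070 bits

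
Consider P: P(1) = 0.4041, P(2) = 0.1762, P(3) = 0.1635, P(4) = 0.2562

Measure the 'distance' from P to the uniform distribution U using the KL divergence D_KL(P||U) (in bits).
0.0999 bits

U(i) = 1/4 for all i

D_KL(P||U) = Σ P(x) log₂(P(x) / (1/4))
           = Σ P(x) log₂(P(x)) + log₂(4)
           = log₂(4) - H(P)

H(P) = -Σ P(x) log₂(P(x)):
  -P(1)·log₂(P(1)) = -(0.4041)·log₂(0.4041) = 0.52825
  -P(2)·log₂(P(2)) = -(0.1762)·log₂(0.1762) = 0.44133
  -P(3)·log₂(P(3)) = -(0.1635)·log₂(0.1635) = 0.42717
  -P(4)·log₂(P(4)) = -(0.2562)·log₂(0.2562) = 0.50335
H(P) = 0.52825 + 0.44133 + 0.42717 + 0.50335 = 1.90010 bits

log₂(4) = 2.00000 bits

D_KL(P||U) = 2.00000 - 1.90010 = 0.09990 ≈ 0.0999 bits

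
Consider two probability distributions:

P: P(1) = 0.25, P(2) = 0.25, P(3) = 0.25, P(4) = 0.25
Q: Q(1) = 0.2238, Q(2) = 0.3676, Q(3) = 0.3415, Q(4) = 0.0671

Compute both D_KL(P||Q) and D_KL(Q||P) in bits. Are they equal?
D_KL(P||Q) = 0.2628 bits, D_KL(Q||P) = 0.1951 bits. No, they are not equal.

D_KL(P||Q) = Σ P(x) log₂(P(x)/Q(x))

Computing term by term:
  P(1)·log₂(P(1)/Q(1)) = 0.25·log₂(0.25/0.2238) = 0.03993
  P(2)·log₂(P(2)/Q(2)) = 0.25·log₂(0.25/0.3676) = -0.13905
  P(3)·log₂(P(3)/Q(3)) = 0.25·log₂(0.25/0.3415) = -0.11249
  P(4)·log₂(P(4)/Q(4)) = 0.25·log₂(0.25/0.0671) = 0.47439

D_KL(P||Q) = 0.03993 - 0.13905 - 0.11249 + 0.47439 = 0.26278 ≈ 0.2628 bits

D_KL(Q||P) = Σ Q(x) log₂(Q(x)/P(x))

Computing term by term:
  Q(1)·log₂(Q(1)/P(1)) = 0.2238·log₂(0.2238/0.25) = -0.03574
  Q(2)·log₂(Q(2)/P(2)) = 0.3676·log₂(0.3676/0.25) = 0.20446
  Q(3)·log₂(Q(3)/P(3)) = 0.3415·log₂(0.3415/0.25) = 0.15366
  Q(4)·log₂(Q(4)/P(4)) = 0.0671·log₂(0.0671/0.25) = -0.12733

D_KL(Q||P) = -0.03574 + 0.20446 + 0.15366 - 0.12733 = 0.19505 ≈ 0.1951 bits

These are NOT equal (difference: 0.0677 bits). KL divergence is asymmetric: D_KL(P||Q) ≠ D_KL(Q||P) in general.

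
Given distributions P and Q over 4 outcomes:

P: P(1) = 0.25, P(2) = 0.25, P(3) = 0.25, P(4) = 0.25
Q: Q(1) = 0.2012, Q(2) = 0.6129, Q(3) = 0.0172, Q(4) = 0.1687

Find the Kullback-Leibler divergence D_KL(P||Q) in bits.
0.8621 bits

D_KL(P||Q) = Σ P(x) log₂(P(x)/Q(x))

Computing term by term:
  P(1)·log₂(P(1)/Q(1)) = 0.25·log₂(0.25/0.2012) = 0.07832
  P(2)·log₂(P(2)/Q(2)) = 0.25·log₂(0.25/0.6129) = -0.32343
  P(3)·log₂(P(3)/Q(3)) = 0.25·log₂(0.25/0.0172) = 0.96536
  P(4)·log₂(P(4)/Q(4)) = 0.25·log₂(0.25/0.1687) = 0.14187

D_KL(P||Q) = 0.07832 - 0.32343 + 0.96536 + 0.14187 = 0.86212 ≈ 0.8621 bits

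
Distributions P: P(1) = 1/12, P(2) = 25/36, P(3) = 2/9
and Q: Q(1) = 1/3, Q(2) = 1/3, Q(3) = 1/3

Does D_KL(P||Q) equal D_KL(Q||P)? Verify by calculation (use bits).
D_KL(P||Q) = 0.4387 bits, D_KL(Q||P) = 0.5087 bits. No — D_KL(P||Q) ≠ D_KL(Q||P) for this pair.

D_KL(P||Q) = Σ P(x) log₂(P(x)/Q(x))

Computing term by term:
  P(1)·log₂(P(1)/Q(1)) = (1/12)·log₂((1/12)/(1/3)) = -0.16667
  P(2)·log₂(P(2)/Q(2)) = (25/36)·log₂((25/36)/(1/3)) = 0.73534
  P(3)·log₂(P(3)/Q(3)) = (2/9)·log₂((2/9)/(1/3)) = -0.12999

D_KL(P||Q) = -0.16667 + 0.73534 - 0.12999 = 0.43868 ≈ 0.4387 bits

D_KL(Q||P) = Σ Q(x) log₂(Q(x)/P(x))

Computing term by term:
  Q(1)·log₂(Q(1)/P(1)) = (1/3)·log₂((1/3)/(1/12)) = 0.66667
  Q(2)·log₂(Q(2)/P(2)) = (1/3)·log₂((1/3)/(25/36)) = -0.35296
  Q(3)·log₂(Q(3)/P(3)) = (1/3)·log₂((1/3)/(2/9)) = 0.19499

D_KL(Q||P) = 0.66667 - 0.35296 + 0.19499 = 0.50870 ≈ 0.5087 bits

These are NOT equal (difference: 0.0700 bits). KL divergence is asymmetric: D_KL(P||Q) ≠ D_KL(Q||P) in general.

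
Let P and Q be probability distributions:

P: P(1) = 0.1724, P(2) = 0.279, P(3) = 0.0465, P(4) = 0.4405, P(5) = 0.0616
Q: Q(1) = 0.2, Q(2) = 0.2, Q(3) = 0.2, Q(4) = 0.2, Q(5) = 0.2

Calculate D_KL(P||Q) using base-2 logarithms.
0.3963 bits

D_KL(P||Q) = Σ P(x) log₂(P(x)/Q(x))

Computing term by term:
  P(1)·log₂(P(1)/Q(1)) = 0.1724·log₂(0.1724/0.2) = -0.03694
  P(2)·log₂(P(2)/Q(2)) = 0.279·log₂(0.279/0.2) = 0.13399
  P(3)·log₂(P(3)/Q(3)) = 0.0465·log₂(0.0465/0.2) = -0.09787
  P(4)·log₂(P(4)/Q(4)) = 0.4405·log₂(0.4405/0.2) = 0.50179
  P(5)·log₂(P(5)/Q(5)) = 0.0616·log₂(0.0616/0.2) = -0.10466

D_KL(P||Q) = -0.03694 + 0.13399 - 0.09787 + 0.50179 - 0.10466 = 0.39631 ≈ 0.3963 bits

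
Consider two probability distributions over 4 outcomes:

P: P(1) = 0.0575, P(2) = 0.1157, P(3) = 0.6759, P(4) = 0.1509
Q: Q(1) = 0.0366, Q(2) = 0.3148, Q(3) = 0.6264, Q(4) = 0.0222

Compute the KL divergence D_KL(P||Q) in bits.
0.3618 bits

D_KL(P||Q) = Σ P(x) log₂(P(x)/Q(x))

Computing term by term:
  P(1)·log₂(P(1)/Q(1)) = 0.0575·log₂(0.0575/0.0366) = 0.03747
  P(2)·log₂(P(2)/Q(2)) = 0.1157·log₂(0.1157/0.3148) = -0.16708
  P(3)·log₂(P(3)/Q(3)) = 0.6759·log₂(0.6759/0.6264) = 0.07416
  P(4)·log₂(P(4)/Q(4)) = 0.1509·log₂(0.1509/0.0222) = 0.41723

D_KL(P||Q) = 0.03747 - 0.16708 + 0.07416 + 0.41723 = 0.36178 ≈ 0.3618 bits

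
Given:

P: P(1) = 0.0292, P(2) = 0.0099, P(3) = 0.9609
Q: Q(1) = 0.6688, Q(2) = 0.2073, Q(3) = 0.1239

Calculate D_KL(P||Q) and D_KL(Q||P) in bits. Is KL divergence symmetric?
D_KL(P||Q) = 2.6643 bits, D_KL(Q||P) = 3.5648 bits. No, KL divergence is not symmetric.

D_KL(P||Q) = Σ P(x) log₂(P(x)/Q(x))

Computing term by term:
  P(1)·log₂(P(1)/Q(1)) = 0.0292·log₂(0.0292/0.6688) = -0.13191
  P(2)·log₂(P(2)/Q(2)) = 0.0099·log₂(0.0099/0.2073) = -0.04344
  P(3)·log₂(P(3)/Q(3)) = 0.9609·log₂(0.9609/0.1239) = 2.83966

D_KL(P||Q) = -0.13191 - 0.04344 + 2.83966 = 2.66431 ≈ 2.6643 bits

D_KL(Q||P) = Σ Q(x) log₂(Q(x)/P(x))

Computing term by term:
  Q(1)·log₂(Q(1)/P(1)) = 0.6688·log₂(0.6688/0.0292) = 3.02133
  Q(2)·log₂(Q(2)/P(2)) = 0.2073·log₂(0.2073/0.0099) = 0.90966
  Q(3)·log₂(Q(3)/P(3)) = 0.1239·log₂(0.1239/0.9609) = -0.36615

D_KL(Q||P) = 3.02133 + 0.90966 - 0.36615 = 3.56484 ≈ 3.5648 bits

These are NOT equal (difference: 0.9005 bits). KL divergence is asymmetric: D_KL(P||Q) ≠ D_KL(Q||P) in general.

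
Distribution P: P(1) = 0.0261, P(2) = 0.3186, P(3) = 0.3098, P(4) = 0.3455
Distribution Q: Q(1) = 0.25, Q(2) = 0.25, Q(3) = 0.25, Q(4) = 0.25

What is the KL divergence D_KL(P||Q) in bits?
0.2835 bits

D_KL(P||Q) = Σ P(x) log₂(P(x)/Q(x))

Computing term by term:
  P(1)·log₂(P(1)/Q(1)) = 0.0261·log₂(0.0261/0.25) = -0.08508
  P(2)·log₂(P(2)/Q(2)) = 0.3186·log₂(0.3186/0.25) = 0.11145
  P(3)·log₂(P(3)/Q(3)) = 0.3098·log₂(0.3098/0.25) = 0.09585
  P(4)·log₂(P(4)/Q(4)) = 0.3455·log₂(0.3455/0.25) = 0.16126

D_KL(P||Q) = -0.08508 + 0.11145 + 0.09585 + 0.16126 = 0.28348 ≈ 0.2835 bits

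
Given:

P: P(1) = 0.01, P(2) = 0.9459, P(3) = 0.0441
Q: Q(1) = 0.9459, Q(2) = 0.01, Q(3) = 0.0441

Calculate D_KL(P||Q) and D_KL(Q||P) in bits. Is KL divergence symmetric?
D_KL(P||Q) = 6.1429 bits, D_KL(Q||P) = 6.1429 bits. The two values coincide for this particular pair, but no — KL divergence is not symmetric in general.

D_KL(P||Q) = Σ P(x) log₂(P(x)/Q(x))

Computing term by term:
  P(1)·log₂(P(1)/Q(1)) = 0.01·log₂(0.01/0.9459) = -0.06564
  P(2)·log₂(P(2)/Q(2)) = 0.9459·log₂(0.9459/0.01) = 6.20852
  P(3)·log₂(P(3)/Q(3)) = 0.0441·log₂(0.0441/0.0441) = 0.00000

D_KL(P||Q) = -0.06564 + 6.20852 + 0.00000 = 6.14288 ≈ 6.1429 bits

D_KL(Q||P) = Σ Q(x) log₂(Q(x)/P(x))

Computing term by term:
  Q(1)·log₂(Q(1)/P(1)) = 0.9459·log₂(0.9459/0.01) = 6.20852
  Q(2)·log₂(Q(2)/P(2)) = 0.01·log₂(0.01/0.9459) = -0.06564
  Q(3)·log₂(Q(3)/P(3)) = 0.0441·log₂(0.0441/0.0441) = 0.00000

D_KL(Q||P) = 6.20852 - 0.06564 + 0.00000 = 6.14288 ≈ 6.1429 bits

These ARE equal here. Q is P with outcomes relabeled (Q(1) = P(2), Q(2) = P(1)) by a relabeling that is its own inverse, so the two sums contain exactly the same terms in a different order. This is a special case — KL divergence is not symmetric in general: D_KL(P||Q) ≠ D_KL(Q||P) for most P, Q.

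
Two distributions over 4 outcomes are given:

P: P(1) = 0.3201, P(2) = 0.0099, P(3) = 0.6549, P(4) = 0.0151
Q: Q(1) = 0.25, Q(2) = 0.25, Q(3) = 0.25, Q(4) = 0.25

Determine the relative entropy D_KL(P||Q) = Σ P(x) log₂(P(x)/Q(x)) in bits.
0.9168 bits

D_KL(P||Q) = Σ P(x) log₂(P(x)/Q(x))

Computing term by term:
  P(1)·log₂(P(1)/Q(1)) = 0.3201·log₂(0.3201/0.25) = 0.11415
  P(2)·log₂(P(2)/Q(2)) = 0.0099·log₂(0.0099/0.25) = -0.04612
  P(3)·log₂(P(3)/Q(3)) = 0.6549·log₂(0.6549/0.25) = 0.90988
  P(4)·log₂(P(4)/Q(4)) = 0.0151·log₂(0.0151/0.25) = -0.06114

D_KL(P||Q) = 0.11415 - 0.04612 + 0.90988 - 0.06114 = 0.91677 ≈ 0.9168 bits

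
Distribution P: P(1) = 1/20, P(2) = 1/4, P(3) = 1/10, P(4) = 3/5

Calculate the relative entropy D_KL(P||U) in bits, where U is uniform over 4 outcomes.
0.5095 bits

U(i) = 1/4 for all i

D_KL(P||U) = Σ P(x) log₂(P(x) / (1/4))
           = Σ P(x) log₂(P(x)) + log₂(4)
           = log₂(4) - H(P)

H(P) = -Σ P(x) log₂(P(x)):
  -P(1)·log₂(P(1)) = -(1/20)·log₂(1/20) = 0.21610
  -P(2)·log₂(P(2)) = -(1/4)·log₂(1/4) = 0.50000
  -P(3)·log₂(P(3)) = -(1/10)·log₂(1/10) = 0.33219
  -P(4)·log₂(P(4)) = -(3/5)·log₂(3/5) = 0.44218
H(P) = 0.21610 + 0.50000 + 0.33219 + 0.44218 = 1.49047 bits

log₂(4) = 2.00000 bits

D_KL(P||U) = 2.00000 - 1.49047 = 0.50953 ≈ 0.5095 bits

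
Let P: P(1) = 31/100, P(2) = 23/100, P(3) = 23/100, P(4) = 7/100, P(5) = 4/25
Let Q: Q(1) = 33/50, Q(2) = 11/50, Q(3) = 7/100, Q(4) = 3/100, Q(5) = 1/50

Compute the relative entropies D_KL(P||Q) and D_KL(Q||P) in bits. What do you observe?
D_KL(P||Q) = 0.6371 bits, D_KL(Q||P) = 0.4886 bits. The two directions give different values (D_KL(P||Q) exceeds D_KL(Q||P) by 0.1485 bits): KL divergence is asymmetric.

D_KL(P||Q) = Σ P(x) log₂(P(x)/Q(x))

Computing term by term:
  P(1)·log₂(P(1)/Q(1)) = (31/100)·log₂((31/100)/(33/50)) = -0.33796
  P(2)·log₂(P(2)/Q(2)) = (23/100)·log₂((23/100)/(11/50)) = 0.01475
  P(3)·log₂(P(3)/Q(3)) = (23/100)·log₂((23/100)/(7/100)) = 0.39473
  P(4)·log₂(P(4)/Q(4)) = (7/100)·log₂((7/100)/(3/100)) = 0.08557
  P(5)·log₂(P(5)/Q(5)) = (4/25)·log₂((4/25)/(1/50)) = 0.48000

D_KL(P||Q) = -0.33796 + 0.01475 + 0.39473 + 0.08557 + 0.48000 = 0.63709 ≈ 0.6371 bits

D_KL(Q||P) = Σ Q(x) log₂(Q(x)/P(x))

Computing term by term:
  Q(1)·log₂(Q(1)/P(1)) = (33/50)·log₂((33/50)/(31/100)) = 0.71953
  Q(2)·log₂(Q(2)/P(2)) = (11/50)·log₂((11/50)/(23/100)) = -0.01411
  Q(3)·log₂(Q(3)/P(3)) = (7/100)·log₂((7/100)/(23/100)) = -0.12013
  Q(4)·log₂(Q(4)/P(4)) = (3/100)·log₂((3/100)/(7/100)) = -0.03667
  Q(5)·log₂(Q(5)/P(5)) = (1/50)·log₂((1/50)/(4/25)) = -0.06000

D_KL(Q||P) = 0.71953 - 0.01411 - 0.12013 - 0.03667 - 0.06000 = 0.48862 ≈ 0.4886 bits

These are NOT equal (difference: 0.1485 bits). KL divergence is asymmetric: D_KL(P||Q) ≠ D_KL(Q||P) in general.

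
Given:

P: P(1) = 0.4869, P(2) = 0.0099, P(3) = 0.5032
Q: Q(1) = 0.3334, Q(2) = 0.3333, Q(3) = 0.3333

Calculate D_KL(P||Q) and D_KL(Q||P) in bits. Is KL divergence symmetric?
D_KL(P||Q) = 0.5149 bits, D_KL(Q||P) = 1.3107 bits. No, KL divergence is not symmetric.

D_KL(P||Q) = Σ P(x) log₂(P(x)/Q(x))

Computing term by term:
  P(1)·log₂(P(1)/Q(1)) = 0.4869·log₂(0.4869/0.3334) = 0.26603
  P(2)·log₂(P(2)/Q(2)) = 0.0099·log₂(0.0099/0.3333) = -0.05023
  P(3)·log₂(P(3)/Q(3)) = 0.5032·log₂(0.5032/0.3333) = 0.29906

D_KL(P||Q) = 0.26603 - 0.05023 + 0.29906 = 0.51486 ≈ 0.5149 bits

D_KL(Q||P) = Σ Q(x) log₂(Q(x)/P(x))

Computing term by term:
  Q(1)·log₂(Q(1)/P(1)) = 0.3334·log₂(0.3334/0.4869) = -0.18216
  Q(2)·log₂(Q(2)/P(2)) = 0.3333·log₂(0.3333/0.0099) = 1.69091
  Q(3)·log₂(Q(3)/P(3)) = 0.3333·log₂(0.3333/0.5032) = -0.19808

D_KL(Q||P) = -0.18216 + 1.69091 - 0.19808 = 1.31067 ≈ 1.3107 bits

These are NOT equal (difference: 0.7958 bits). KL divergence is asymmetric: D_KL(P||Q) ≠ D_KL(Q||P) in general.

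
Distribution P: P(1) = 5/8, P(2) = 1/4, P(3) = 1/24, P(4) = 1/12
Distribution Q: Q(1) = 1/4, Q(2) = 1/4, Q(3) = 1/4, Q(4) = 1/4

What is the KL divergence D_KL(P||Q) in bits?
0.5864 bits

D_KL(P||Q) = Σ P(x) log₂(P(x)/Q(x))

Computing term by term:
  P(1)·log₂(P(1)/Q(1)) = (5/8)·log₂((5/8)/(1/4)) = 0.82621
  P(2)·log₂(P(2)/Q(2)) = (1/4)·log₂((1/4)/(1/4)) = 0.00000
  P(3)·log₂(P(3)/Q(3)) = (1/24)·log₂((1/24)/(1/4)) = -0.10771
  P(4)·log₂(P(4)/Q(4)) = (1/12)·log₂((1/12)/(1/4)) = -0.13208

D_KL(P||Q) = 0.82621 + 0.00000 - 0.10771 - 0.13208 = 0.58642 ≈ 0.5864 bits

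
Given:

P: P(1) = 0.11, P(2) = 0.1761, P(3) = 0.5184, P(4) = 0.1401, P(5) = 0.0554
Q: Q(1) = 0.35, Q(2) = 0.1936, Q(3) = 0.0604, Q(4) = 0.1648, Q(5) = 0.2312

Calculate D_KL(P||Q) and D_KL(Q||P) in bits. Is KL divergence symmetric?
D_KL(P||Q) = 1.2530 bits, D_KL(Q||P) = 0.9387 bits. No, KL divergence is not symmetric.

D_KL(P||Q) = Σ P(x) log₂(P(x)/Q(x))

Computing term by term:
  P(1)·log₂(P(1)/Q(1)) = 0.11·log₂(0.11/0.35) = -0.18368
  P(2)·log₂(P(2)/Q(2)) = 0.1761·log₂(0.1761/0.1936) = -0.02407
  P(3)·log₂(P(3)/Q(3)) = 0.5184·log₂(0.5184/0.0604) = 1.60779
  P(4)·log₂(P(4)/Q(4)) = 0.1401·log₂(0.1401/0.1648) = -0.03282
  P(5)·log₂(P(5)/Q(5)) = 0.0554·log₂(0.0554/0.2312) = -0.11419

D_KL(P||Q) = -0.18368 - 0.02407 + 1.60779 - 0.03282 - 0.11419 = 1.25303 ≈ 1.2530 bits

D_KL(Q||P) = Σ Q(x) log₂(Q(x)/P(x))

Computing term by term:
  Q(1)·log₂(Q(1)/P(1)) = 0.35·log₂(0.35/0.11) = 0.58445
  Q(2)·log₂(Q(2)/P(2)) = 0.1936·log₂(0.1936/0.1761) = 0.02646
  Q(3)·log₂(Q(3)/P(3)) = 0.0604·log₂(0.0604/0.5184) = -0.18733
  Q(4)·log₂(Q(4)/P(4)) = 0.1648·log₂(0.1648/0.1401) = 0.03861
  Q(5)·log₂(Q(5)/P(5)) = 0.2312·log₂(0.2312/0.0554) = 0.47655

D_KL(Q||P) = 0.58445 + 0.02646 - 0.18733 + 0.03861 + 0.47655 = 0.93874 ≈ 0.9387 bits

These are NOT equal (difference: 0.3143 bits). KL divergence is asymmetric: D_KL(P||Q) ≠ D_KL(Q||P) in general.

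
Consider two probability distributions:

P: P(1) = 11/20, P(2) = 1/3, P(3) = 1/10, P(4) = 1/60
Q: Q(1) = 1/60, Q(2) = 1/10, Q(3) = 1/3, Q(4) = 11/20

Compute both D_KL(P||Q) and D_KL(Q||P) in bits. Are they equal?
D_KL(P||Q) = 3.0956 bits, D_KL(Q||P) = 3.0956 bits. Yes, in this case they are equal (although KL divergence is not symmetric in general).

D_KL(P||Q) = Σ P(x) log₂(P(x)/Q(x))

Computing term by term:
  P(1)·log₂(P(1)/Q(1)) = (11/20)·log₂((11/20)/(1/60)) = 2.77442
  P(2)·log₂(P(2)/Q(2)) = (1/3)·log₂((1/3)/(1/10)) = 0.57899
  P(3)·log₂(P(3)/Q(3)) = (1/10)·log₂((1/10)/(1/3)) = -0.17370
  P(4)·log₂(P(4)/Q(4)) = (1/60)·log₂((1/60)/(11/20)) = -0.08407

D_KL(P||Q) = 2.77442 + 0.57899 - 0.17370 - 0.08407 = 3.09564 ≈ 3.0956 bits

D_KL(Q||P) = Σ Q(x) log₂(Q(x)/P(x))

Computing term by term:
  Q(1)·log₂(Q(1)/P(1)) = (1/60)·log₂((1/60)/(11/20)) = -0.08407
  Q(2)·log₂(Q(2)/P(2)) = (1/10)·log₂((1/10)/(1/3)) = -0.17370
  Q(3)·log₂(Q(3)/P(3)) = (1/3)·log₂((1/3)/(1/10)) = 0.57899
  Q(4)·log₂(Q(4)/P(4)) = (11/20)·log₂((11/20)/(1/60)) = 2.77442

D_KL(Q||P) = -0.08407 - 0.17370 + 0.57899 + 2.77442 = 3.09564 ≈ 3.0956 bits

These ARE equal here. Q is P with outcomes relabeled (Q(1) = P(4), Q(2) = P(3), Q(3) = P(2), Q(4) = P(1)) by a relabeling that is its own inverse, so the two sums contain exactly the same terms in a different order. This is a special case — KL divergence is not symmetric in general: D_KL(P||Q) ≠ D_KL(Q||P) for most P, Q.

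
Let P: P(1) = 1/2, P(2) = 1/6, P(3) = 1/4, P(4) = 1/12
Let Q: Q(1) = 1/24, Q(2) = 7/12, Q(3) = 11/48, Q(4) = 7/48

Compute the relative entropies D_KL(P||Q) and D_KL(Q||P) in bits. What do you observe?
D_KL(P||Q) = 1.4554 bits, D_KL(Q||P) = 0.9939 bits. The two directions give different values (D_KL(P||Q) exceeds D_KL(Q||P) by 0.4615 bits): KL divergence is asymmetric.

D_KL(P||Q) = Σ P(x) log₂(P(x)/Q(x))

Computing term by term:
  P(1)·log₂(P(1)/Q(1)) = (1/2)·log₂((1/2)/(1/24)) = 1.79248
  P(2)·log₂(P(2)/Q(2)) = (1/6)·log₂((1/6)/(7/12)) = -0.30123
  P(3)·log₂(P(3)/Q(3)) = (1/4)·log₂((1/4)/(11/48)) = 0.03138
  P(4)·log₂(P(4)/Q(4)) = (1/12)·log₂((1/12)/(7/48)) = -0.06728

D_KL(P||Q) = 1.79248 - 0.30123 + 0.03138 - 0.06728 = 1.45535 ≈ 1.4554 bits

D_KL(Q||P) = Σ Q(x) log₂(Q(x)/P(x))

Computing term by term:
  Q(1)·log₂(Q(1)/P(1)) = (1/24)·log₂((1/24)/(1/2)) = -0.14937
  Q(2)·log₂(Q(2)/P(2)) = (7/12)·log₂((7/12)/(1/6)) = 1.05429
  Q(3)·log₂(Q(3)/P(3)) = (11/48)·log₂((11/48)/(1/4)) = -0.02877
  Q(4)·log₂(Q(4)/P(4)) = (7/48)·log₂((7/48)/(1/12)) = 0.11774

D_KL(Q||P) = -0.14937 + 1.05429 - 0.02877 + 0.11774 = 0.99389 ≈ 0.9939 bits

These are NOT equal (difference: 0.4615 bits). KL divergence is asymmetric: D_KL(P||Q) ≠ D_KL(Q||P) in general.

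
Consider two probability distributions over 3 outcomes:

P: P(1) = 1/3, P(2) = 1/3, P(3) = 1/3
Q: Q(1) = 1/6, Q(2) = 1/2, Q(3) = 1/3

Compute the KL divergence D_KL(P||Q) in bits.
0.1383 bits

D_KL(P||Q) = Σ P(x) log₂(P(x)/Q(x))

Computing term by term:
  P(1)·log₂(P(1)/Q(1)) = (1/3)·log₂((1/3)/(1/6)) = 0.33333
  P(2)·log₂(P(2)/Q(2)) = (1/3)·log₂((1/3)/(1/2)) = -0.19499
  P(3)·log₂(P(3)/Q(3)) = (1/3)·log₂((1/3)/(1/3)) = 0.00000

D_KL(P||Q) = 0.33333 - 0.19499 + 0.00000 = 0.13834 ≈ 0.1383 bits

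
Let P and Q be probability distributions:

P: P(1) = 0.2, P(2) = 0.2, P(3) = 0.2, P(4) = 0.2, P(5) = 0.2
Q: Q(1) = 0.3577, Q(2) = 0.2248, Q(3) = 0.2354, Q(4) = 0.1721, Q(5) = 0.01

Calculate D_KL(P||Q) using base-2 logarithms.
0.6592 bits

D_KL(P||Q) = Σ P(x) log₂(P(x)/Q(x))

Computing term by term:
  P(1)·log₂(P(1)/Q(1)) = 0.2·log₂(0.2/0.3577) = -0.16775
  P(2)·log₂(P(2)/Q(2)) = 0.2·log₂(0.2/0.2248) = -0.03373
  P(3)·log₂(P(3)/Q(3)) = 0.2·log₂(0.2/0.2354) = -0.04702
  P(4)·log₂(P(4)/Q(4)) = 0.2·log₂(0.2/0.1721) = 0.04335
  P(5)·log₂(P(5)/Q(5)) = 0.2·log₂(0.2/0.01) = 0.86439

D_KL(P||Q) = -0.16775 - 0.03373 - 0.04702 + 0.04335 + 0.86439 = 0.65924 ≈ 0.6592 bits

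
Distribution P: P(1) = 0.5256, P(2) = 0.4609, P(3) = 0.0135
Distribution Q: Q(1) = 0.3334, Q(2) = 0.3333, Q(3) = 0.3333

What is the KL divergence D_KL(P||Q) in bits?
0.4983 bits

D_KL(P||Q) = Σ P(x) log₂(P(x)/Q(x))

Computing term by term:
  P(1)·log₂(P(1)/Q(1)) = 0.5256·log₂(0.5256/0.3334) = 0.34517
  P(2)·log₂(P(2)/Q(2)) = 0.4609·log₂(0.4609/0.3333) = 0.21553
  P(3)·log₂(P(3)/Q(3)) = 0.0135·log₂(0.0135/0.3333) = -0.06245

D_KL(P||Q) = 0.34517 + 0.21553 - 0.06245 = 0.49825 ≈ 0.4983 bits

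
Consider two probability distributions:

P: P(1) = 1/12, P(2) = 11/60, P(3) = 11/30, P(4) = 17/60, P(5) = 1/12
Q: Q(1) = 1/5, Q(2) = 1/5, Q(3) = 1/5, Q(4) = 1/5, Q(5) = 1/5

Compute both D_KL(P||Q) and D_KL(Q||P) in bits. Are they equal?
D_KL(P||Q) = 0.2295 bits, D_KL(Q||P) = 0.2549 bits. No, they are not equal.

D_KL(P||Q) = Σ P(x) log₂(P(x)/Q(x))

Computing term by term:
  P(1)·log₂(P(1)/Q(1)) = (1/12)·log₂((1/12)/(1/5)) = -0.10525
  P(2)·log₂(P(2)/Q(2)) = (11/60)·log₂((11/60)/(1/5)) = -0.02301
  P(3)·log₂(P(3)/Q(3)) = (11/30)·log₂((11/30)/(1/5)) = 0.32064
  P(4)·log₂(P(4)/Q(4)) = (17/60)·log₂((17/60)/(1/5)) = 0.14238
  P(5)·log₂(P(5)/Q(5)) = (1/12)·log₂((1/12)/(1/5)) = -0.10525

D_KL(P||Q) = -0.10525 - 0.02301 + 0.32064 + 0.14238 - 0.10525 = 0.22951 ≈ 0.2295 bits

D_KL(Q||P) = Σ Q(x) log₂(Q(x)/P(x))

Computing term by term:
  Q(1)·log₂(Q(1)/P(1)) = (1/5)·log₂((1/5)/(1/12)) = 0.25261
  Q(2)·log₂(Q(2)/P(2)) = (1/5)·log₂((1/5)/(11/60)) = 0.02511
  Q(3)·log₂(Q(3)/P(3)) = (1/5)·log₂((1/5)/(11/30)) = -0.17489
  Q(4)·log₂(Q(4)/P(4)) = (1/5)·log₂((1/5)/(17/60)) = -0.10050
  Q(5)·log₂(Q(5)/P(5)) = (1/5)·log₂((1/5)/(1/12)) = 0.25261

D_KL(Q||P) = 0.25261 + 0.02511 - 0.17489 - 0.10050 + 0.25261 = 0.25494 ≈ 0.2549 bits

These are NOT equal (difference: 0.0254 bits). KL divergence is asymmetric: D_KL(P||Q) ≠ D_KL(Q||P) in general.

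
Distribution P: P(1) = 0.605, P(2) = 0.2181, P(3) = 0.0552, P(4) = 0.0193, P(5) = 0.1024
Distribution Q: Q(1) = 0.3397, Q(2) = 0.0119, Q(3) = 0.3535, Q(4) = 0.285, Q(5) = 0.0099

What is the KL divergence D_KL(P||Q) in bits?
1.5412 bits

D_KL(P||Q) = Σ P(x) log₂(P(x)/Q(x))

Computing term by term:
  P(1)·log₂(P(1)/Q(1)) = 0.605·log₂(0.605/0.3397) = 0.50377
  P(2)·log₂(P(2)/Q(2)) = 0.2181·log₂(0.2181/0.0119) = 0.91514
  P(3)·log₂(P(3)/Q(3)) = 0.0552·log₂(0.0552/0.3535) = -0.14788
  P(4)·log₂(P(4)/Q(4)) = 0.0193·log₂(0.0193/0.285) = -0.07497
  P(5)·log₂(P(5)/Q(5)) = 0.1024·log₂(0.1024/0.0099) = 0.34515

D_KL(P||Q) = 0.50377 + 0.91514 - 0.14788 - 0.07497 + 0.34515 = 1.54121 ≈ 1.5412 bits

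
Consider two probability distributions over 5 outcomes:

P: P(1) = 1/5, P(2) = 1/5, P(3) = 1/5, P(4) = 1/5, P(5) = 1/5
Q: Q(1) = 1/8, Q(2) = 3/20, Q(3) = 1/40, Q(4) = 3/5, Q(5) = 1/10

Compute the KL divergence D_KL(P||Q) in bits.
0.7016 bits

D_KL(P||Q) = Σ P(x) log₂(P(x)/Q(x))

Computing term by term:
  P(1)·log₂(P(1)/Q(1)) = (1/5)·log₂((1/5)/(1/8)) = 0.13561
  P(2)·log₂(P(2)/Q(2)) = (1/5)·log₂((1/5)/(3/20)) = 0.08301
  P(3)·log₂(P(3)/Q(3)) = (1/5)·log₂((1/5)/(1/40)) = 0.60000
  P(4)·log₂(P(4)/Q(4)) = (1/5)·log₂((1/5)/(3/5)) = -0.31699
  P(5)·log₂(P(5)/Q(5)) = (1/5)·log₂((1/5)/(1/10)) = 0.20000

D_KL(P||Q) = 0.13561 + 0.08301 + 0.60000 - 0.31699 + 0.20000 = 0.70163 ≈ 0.7016 bits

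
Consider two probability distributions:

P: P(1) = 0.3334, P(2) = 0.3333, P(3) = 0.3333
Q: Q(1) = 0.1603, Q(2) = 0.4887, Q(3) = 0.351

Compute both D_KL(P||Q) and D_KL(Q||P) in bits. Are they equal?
D_KL(P||Q) = 0.1433 bits, D_KL(Q||P) = 0.1267 bits. No, they are not equal.

D_KL(P||Q) = Σ P(x) log₂(P(x)/Q(x))

Computing term by term:
  P(1)·log₂(P(1)/Q(1)) = 0.3334·log₂(0.3334/0.1603) = 0.35223
  P(2)·log₂(P(2)/Q(2)) = 0.3333·log₂(0.3333/0.4887) = -0.18402
  P(3)·log₂(P(3)/Q(3)) = 0.3333·log₂(0.3333/0.351) = -0.02488

D_KL(P||Q) = 0.35223 - 0.18402 - 0.02488 = 0.14333 ≈ 0.1433 bits

D_KL(Q||P) = Σ Q(x) log₂(Q(x)/P(x))

Computing term by term:
  Q(1)·log₂(Q(1)/P(1)) = 0.1603·log₂(0.1603/0.3334) = -0.16935
  Q(2)·log₂(Q(2)/P(2)) = 0.4887·log₂(0.4887/0.3333) = 0.26982
  Q(3)·log₂(Q(3)/P(3)) = 0.351·log₂(0.351/0.3333) = 0.02620

D_KL(Q||P) = -0.16935 + 0.26982 + 0.02620 = 0.12667 ≈ 0.1267 bits

These are NOT equal (difference: 0.0166 bits). KL divergence is asymmetric: D_KL(P||Q) ≠ D_KL(Q||P) in general.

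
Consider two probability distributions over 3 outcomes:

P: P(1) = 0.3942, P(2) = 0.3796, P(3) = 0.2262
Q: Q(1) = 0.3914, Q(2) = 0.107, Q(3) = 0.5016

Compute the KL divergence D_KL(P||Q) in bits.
0.4376 bits

D_KL(P||Q) = Σ P(x) log₂(P(x)/Q(x))

Computing term by term:
  P(1)·log₂(P(1)/Q(1)) = 0.3942·log₂(0.3942/0.3914) = 0.00405
  P(2)·log₂(P(2)/Q(2)) = 0.3796·log₂(0.3796/0.107) = 0.69348
  P(3)·log₂(P(3)/Q(3)) = 0.2262·log₂(0.2262/0.5016) = -0.25989

D_KL(P||Q) = 0.00405 + 0.69348 - 0.25989 = 0.43764 ≈ 0.4376 bits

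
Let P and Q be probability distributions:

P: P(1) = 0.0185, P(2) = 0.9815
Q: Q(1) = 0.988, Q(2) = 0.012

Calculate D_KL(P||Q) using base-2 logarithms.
6.1302 bits

D_KL(P||Q) = Σ P(x) log₂(P(x)/Q(x))

Computing term by term:
  P(1)·log₂(P(1)/Q(1)) = 0.0185·log₂(0.0185/0.988) = -0.10617
  P(2)·log₂(P(2)/Q(2)) = 0.9815·log₂(0.9815/0.012) = 6.23634

D_KL(P||Q) = -0.10617 + 6.23634 = 6.13017 ≈ 6.1302 bits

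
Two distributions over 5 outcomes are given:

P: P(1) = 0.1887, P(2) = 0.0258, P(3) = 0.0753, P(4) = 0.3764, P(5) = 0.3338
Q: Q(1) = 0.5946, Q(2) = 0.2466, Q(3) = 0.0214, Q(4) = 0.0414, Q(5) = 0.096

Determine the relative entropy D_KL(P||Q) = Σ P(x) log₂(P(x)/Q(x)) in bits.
1.5390 bits

D_KL(P||Q) = Σ P(x) log₂(P(x)/Q(x))

Computing term by term:
  P(1)·log₂(P(1)/Q(1)) = 0.1887·log₂(0.1887/0.5946) = -0.31245
  P(2)·log₂(P(2)/Q(2)) = 0.0258·log₂(0.0258/0.2466) = -0.08402
  P(3)·log₂(P(3)/Q(3)) = 0.0753·log₂(0.0753/0.0214) = 0.13667
  P(4)·log₂(P(4)/Q(4)) = 0.3764·log₂(0.3764/0.0414) = 1.19867
  P(5)·log₂(P(5)/Q(5)) = 0.3338·log₂(0.3338/0.096) = 0.60013

D_KL(P||Q) = -0.31245 - 0.08402 + 0.13667 + 1.19867 + 0.60013 = 1.53900 ≈ 1.5390 bits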